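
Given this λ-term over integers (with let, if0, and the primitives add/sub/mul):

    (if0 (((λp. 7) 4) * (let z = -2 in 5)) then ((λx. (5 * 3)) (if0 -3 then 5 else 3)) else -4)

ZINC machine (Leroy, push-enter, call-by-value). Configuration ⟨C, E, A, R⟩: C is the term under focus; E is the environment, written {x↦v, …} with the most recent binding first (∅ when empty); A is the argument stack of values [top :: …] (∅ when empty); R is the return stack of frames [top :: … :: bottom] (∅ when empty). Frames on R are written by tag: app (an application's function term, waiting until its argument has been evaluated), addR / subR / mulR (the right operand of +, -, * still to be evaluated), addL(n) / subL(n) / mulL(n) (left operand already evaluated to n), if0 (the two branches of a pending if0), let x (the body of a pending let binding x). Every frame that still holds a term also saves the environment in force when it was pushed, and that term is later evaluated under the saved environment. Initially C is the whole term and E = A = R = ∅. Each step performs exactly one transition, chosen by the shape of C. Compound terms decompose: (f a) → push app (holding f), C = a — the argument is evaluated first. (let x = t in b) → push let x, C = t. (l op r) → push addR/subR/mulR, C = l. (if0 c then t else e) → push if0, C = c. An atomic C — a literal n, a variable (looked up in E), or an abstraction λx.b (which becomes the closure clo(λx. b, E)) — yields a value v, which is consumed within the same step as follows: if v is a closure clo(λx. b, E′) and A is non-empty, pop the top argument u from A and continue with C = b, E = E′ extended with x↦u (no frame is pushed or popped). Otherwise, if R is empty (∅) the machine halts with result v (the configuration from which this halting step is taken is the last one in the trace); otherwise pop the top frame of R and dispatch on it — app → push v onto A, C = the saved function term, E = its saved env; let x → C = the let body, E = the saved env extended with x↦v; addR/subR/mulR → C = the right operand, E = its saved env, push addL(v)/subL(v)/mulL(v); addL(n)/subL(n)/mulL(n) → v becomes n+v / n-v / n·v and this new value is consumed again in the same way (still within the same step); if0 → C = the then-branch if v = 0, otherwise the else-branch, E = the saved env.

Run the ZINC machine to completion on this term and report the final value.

[0] [C=(if0 (((λp. 7) 4) * (let z = -2 in 5)) then ((λx. (5 * 3)) (if0 -3 then 5 else 3)) else -4) | E=∅ | A=∅ | R=∅]
[1] [C=(((λp. 7) 4) * (let z = -2 in 5)) | E=∅ | A=∅ | R=[if0]]
[2] [C=((λp. 7) 4) | E=∅ | A=∅ | R=[mulR :: if0]]
[3] [C=4 | E=∅ | A=∅ | R=[app :: mulR :: if0]]
[4] [C=(λp. 7) | E=∅ | A=[4] | R=[mulR :: if0]]
[5] [C=7 | E={p↦4} | A=∅ | R=[mulR :: if0]]
[6] [C=(let z = -2 in 5) | E=∅ | A=∅ | R=[mulL(7) :: if0]]
[7] [C=-2 | E=∅ | A=∅ | R=[let z :: mulL(7) :: if0]]
[8] [C=5 | E={z↦-2} | A=∅ | R=[mulL(7) :: if0]]
[9] [C=-4 | E=∅ | A=∅ | R=∅]
→ final value -4

Answer: -4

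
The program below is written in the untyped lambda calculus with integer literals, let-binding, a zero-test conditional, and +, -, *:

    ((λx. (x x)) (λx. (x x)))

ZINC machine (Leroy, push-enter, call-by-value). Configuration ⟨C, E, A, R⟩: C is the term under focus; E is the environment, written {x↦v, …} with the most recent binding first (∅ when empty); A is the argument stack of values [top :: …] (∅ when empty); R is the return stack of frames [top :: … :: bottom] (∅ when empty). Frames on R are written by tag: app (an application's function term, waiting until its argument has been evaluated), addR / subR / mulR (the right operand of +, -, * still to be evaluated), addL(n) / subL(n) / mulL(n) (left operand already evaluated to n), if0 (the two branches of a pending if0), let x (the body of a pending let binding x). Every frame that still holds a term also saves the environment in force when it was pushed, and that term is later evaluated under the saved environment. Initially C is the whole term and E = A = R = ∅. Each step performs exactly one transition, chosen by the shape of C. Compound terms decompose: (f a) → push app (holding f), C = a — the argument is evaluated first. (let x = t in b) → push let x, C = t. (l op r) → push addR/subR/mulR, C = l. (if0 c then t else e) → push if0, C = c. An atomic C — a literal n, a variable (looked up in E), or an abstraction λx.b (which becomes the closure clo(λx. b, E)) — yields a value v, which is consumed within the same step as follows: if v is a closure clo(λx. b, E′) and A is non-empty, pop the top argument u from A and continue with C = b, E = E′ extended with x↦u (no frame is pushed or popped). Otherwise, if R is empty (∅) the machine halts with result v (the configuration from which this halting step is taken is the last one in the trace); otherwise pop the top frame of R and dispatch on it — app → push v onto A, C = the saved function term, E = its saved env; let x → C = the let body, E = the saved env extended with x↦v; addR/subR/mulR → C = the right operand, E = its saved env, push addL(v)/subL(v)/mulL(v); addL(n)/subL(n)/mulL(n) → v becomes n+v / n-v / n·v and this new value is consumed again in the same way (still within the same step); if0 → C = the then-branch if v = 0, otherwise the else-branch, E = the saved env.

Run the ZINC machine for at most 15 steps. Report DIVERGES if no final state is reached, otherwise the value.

[0] [C=((λx. (x x)) (λx. (x x))) | E=∅ | A=∅ | R=∅]
[1] [C=(λx. (x x)) | E=∅ | A=∅ | R=[app]]
[2] [C=(λx. (x x)) | E=∅ | A=[clo(λx. (x x), ∅)] | R=∅]
[3] [C=(x x) | E={x↦clo(λx. (x x), ∅)} | A=∅ | R=∅]
[4] [C=x | E={x↦clo(λx. (x x), ∅)} | A=∅ | R=[app]]
[5] [C=x | E={x↦clo(λx. (x x), ∅)} | A=[clo(λx. (x x), ∅)] | R=∅]
… configuration repeats with period 3 (steps 3–5 recur indefinitely) …

Answer: DIVERGES (no final state within 15 steps)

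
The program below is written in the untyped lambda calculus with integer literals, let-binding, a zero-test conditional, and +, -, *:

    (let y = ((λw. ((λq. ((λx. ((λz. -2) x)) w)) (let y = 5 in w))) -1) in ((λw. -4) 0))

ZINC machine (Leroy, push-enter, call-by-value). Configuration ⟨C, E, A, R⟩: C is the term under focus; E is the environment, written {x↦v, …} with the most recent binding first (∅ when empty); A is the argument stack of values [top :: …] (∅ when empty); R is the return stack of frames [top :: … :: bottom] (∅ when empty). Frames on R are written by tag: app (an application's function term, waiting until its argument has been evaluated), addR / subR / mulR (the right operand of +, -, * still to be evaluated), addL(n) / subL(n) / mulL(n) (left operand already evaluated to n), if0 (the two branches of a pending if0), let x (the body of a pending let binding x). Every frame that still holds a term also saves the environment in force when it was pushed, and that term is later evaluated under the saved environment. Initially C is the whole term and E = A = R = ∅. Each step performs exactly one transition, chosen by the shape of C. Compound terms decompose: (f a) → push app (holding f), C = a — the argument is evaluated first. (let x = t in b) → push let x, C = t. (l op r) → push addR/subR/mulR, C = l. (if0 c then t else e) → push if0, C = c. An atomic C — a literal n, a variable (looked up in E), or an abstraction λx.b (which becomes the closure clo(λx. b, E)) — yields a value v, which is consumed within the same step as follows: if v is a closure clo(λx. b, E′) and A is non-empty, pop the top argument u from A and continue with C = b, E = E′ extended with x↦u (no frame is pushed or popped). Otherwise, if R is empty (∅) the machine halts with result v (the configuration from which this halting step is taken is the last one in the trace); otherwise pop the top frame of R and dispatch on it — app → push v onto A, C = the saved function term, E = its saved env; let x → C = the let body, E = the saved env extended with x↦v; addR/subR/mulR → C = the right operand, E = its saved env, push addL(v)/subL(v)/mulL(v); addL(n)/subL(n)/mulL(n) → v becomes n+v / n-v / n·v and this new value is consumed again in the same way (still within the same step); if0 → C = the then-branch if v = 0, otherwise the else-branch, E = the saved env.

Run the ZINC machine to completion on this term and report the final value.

Answer: -4

Machine steps:
t=0: [C=(let y = ((λw. ((λq. ((λx. ((λz. -2) x)) w)) (let y = 5 in w))) -1) in ((λw. -4) 0)) | E=∅ | A=∅ | R=∅]
t=1: [C=((λw. ((λq. ((λx. ((λz. -2) x)) w)) (let y = 5 in w))) -1) | E=∅ | A=∅ | R=[let y]]
t=2: [C=-1 | E=∅ | A=∅ | R=[app :: let y]]
t=3: [C=(λw. ((λq. ((λx. ((λz. -2) x)) w)) (let y = 5 in w))) | E=∅ | A=[-1] | R=[let y]]
t=4: [C=((λq. ((λx. ((λz. -2) x)) w)) (let y = 5 in w)) | E={w↦-1} | A=∅ | R=[let y]]
t=5: [C=(let y = 5 in w) | E={w↦-1} | A=∅ | R=[app :: let y]]
t=6: [C=5 | E={w↦-1} | A=∅ | R=[let y :: app :: let y]]
t=7: [C=w | E={y↦5, w↦-1} | A=∅ | R=[app :: let y]]
t=8: [C=(λq. ((λx. ((λz. -2) x)) w)) | E={w↦-1} | A=[-1] | R=[let y]]
t=9: [C=((λx. ((λz. -2) x)) w) | E={q↦-1, w↦-1} | A=∅ | R=[let y]]
t=10: [C=w | E={q↦-1, w↦-1} | A=∅ | R=[app :: let y]]
t=11: [C=(λx. ((λz. -2) x)) | E={q↦-1, w↦-1} | A=[-1] | R=[let y]]
t=12: [C=((λz. -2) x) | E={x↦-1, q↦-1, w↦-1} | A=∅ | R=[let y]]
t=13: [C=x | E={x↦-1, q↦-1, w↦-1} | A=∅ | R=[app :: let y]]
t=14: [C=(λz. -2) | E={x↦-1, q↦-1, w↦-1} | A=[-1] | R=[let y]]
t=15: [C=-2 | E={z↦-1, x↦-1, q↦-1, w↦-1} | A=∅ | R=[let y]]
t=16: [C=((λw. -4) 0) | E={y↦-2} | A=∅ | R=∅]
t=17: [C=0 | E={y↦-2} | A=∅ | R=[app]]
t=18: [C=(λw. -4) | E={y↦-2} | A=[0] | R=∅]
t=19: [C=-4 | E={w↦0, y↦-2} | A=∅ | R=∅]
→ final value -4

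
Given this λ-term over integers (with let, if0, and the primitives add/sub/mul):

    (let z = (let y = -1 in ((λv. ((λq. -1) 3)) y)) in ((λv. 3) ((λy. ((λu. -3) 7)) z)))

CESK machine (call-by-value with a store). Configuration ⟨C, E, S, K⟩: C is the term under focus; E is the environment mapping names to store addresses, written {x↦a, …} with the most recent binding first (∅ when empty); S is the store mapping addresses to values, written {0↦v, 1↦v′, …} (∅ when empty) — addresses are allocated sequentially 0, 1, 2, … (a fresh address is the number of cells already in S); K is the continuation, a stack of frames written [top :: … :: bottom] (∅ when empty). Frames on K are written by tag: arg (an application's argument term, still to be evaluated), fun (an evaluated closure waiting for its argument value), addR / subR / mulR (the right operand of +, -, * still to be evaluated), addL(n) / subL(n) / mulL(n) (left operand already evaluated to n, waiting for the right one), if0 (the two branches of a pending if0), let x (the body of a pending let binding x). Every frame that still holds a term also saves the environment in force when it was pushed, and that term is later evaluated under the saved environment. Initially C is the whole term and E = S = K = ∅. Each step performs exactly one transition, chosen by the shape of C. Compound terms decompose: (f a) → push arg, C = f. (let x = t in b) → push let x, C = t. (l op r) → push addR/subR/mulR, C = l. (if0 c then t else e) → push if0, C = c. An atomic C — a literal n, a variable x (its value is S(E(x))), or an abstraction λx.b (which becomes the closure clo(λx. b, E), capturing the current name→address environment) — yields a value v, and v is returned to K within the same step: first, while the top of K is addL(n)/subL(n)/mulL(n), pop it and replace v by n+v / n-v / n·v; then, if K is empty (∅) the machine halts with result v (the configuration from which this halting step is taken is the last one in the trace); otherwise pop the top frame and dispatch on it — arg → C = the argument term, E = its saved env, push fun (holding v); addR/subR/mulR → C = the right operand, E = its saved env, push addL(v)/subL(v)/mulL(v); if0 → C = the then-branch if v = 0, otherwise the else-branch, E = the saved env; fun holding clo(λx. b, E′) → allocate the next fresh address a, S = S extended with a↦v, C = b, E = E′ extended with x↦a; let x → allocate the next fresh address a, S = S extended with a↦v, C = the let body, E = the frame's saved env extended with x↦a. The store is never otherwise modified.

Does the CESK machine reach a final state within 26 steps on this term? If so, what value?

[0] [C=(let z = (let y = -1 in ((λv. ((λq. -1) 3)) y)) in ((λv. 3) ((λy. ((λu. -3) 7)) z))) | E=∅ | S=∅ | K=∅]
[1] [C=(let y = -1 in ((λv. ((λq. -1) 3)) y)) | E=∅ | S=∅ | K=[let z]]
[2] [C=-1 | E=∅ | S=∅ | K=[let y :: let z]]
[3] [C=((λv. ((λq. -1) 3)) y) | E={y↦0} | S={0↦-1} | K=[let z]]
[4] [C=(λv. ((λq. -1) 3)) | E={y↦0} | S={0↦-1} | K=[arg :: let z]]
[5] [C=y | E={y↦0} | S={0↦-1} | K=[fun :: let z]]
[6] [C=((λq. -1) 3) | E={v↦1, y↦0} | S={0↦-1, 1↦-1} | K=[let z]]
[7] [C=(λq. -1) | E={v↦1, y↦0} | S={0↦-1, 1↦-1} | K=[arg :: let z]]
[8] [C=3 | E={v↦1, y↦0} | S={0↦-1, 1↦-1} | K=[fun :: let z]]
[9] [C=-1 | E={q↦2, v↦1, y↦0} | S={0↦-1, 1↦-1, 2↦3} | K=[let z]]
[10] [C=((λv. 3) ((λy. ((λu. -3) 7)) z)) | E={z↦3} | S={0↦-1, 1↦-1, 2↦3, 3↦-1} | K=∅]
[11] [C=(λv. 3) | E={z↦3} | S={0↦-1, 1↦-1, 2↦3, 3↦-1} | K=[arg]]
[12] [C=((λy. ((λu. -3) 7)) z) | E={z↦3} | S={0↦-1, 1↦-1, 2↦3, 3↦-1} | K=[fun]]
[13] [C=(λy. ((λu. -3) 7)) | E={z↦3} | S={0↦-1, 1↦-1, 2↦3, 3↦-1} | K=[arg :: fun]]
[14] [C=z | E={z↦3} | S={0↦-1, 1↦-1, 2↦3, 3↦-1} | K=[fun :: fun]]
[15] [C=((λu. -3) 7) | E={y↦4, z↦3} | S={0↦-1, 1↦-1, 2↦3, 3↦-1, 4↦-1} | K=[fun]]
[16] [C=(λu. -3) | E={y↦4, z↦3} | S={0↦-1, 1↦-1, 2↦3, 3↦-1, 4↦-1} | K=[arg :: fun]]
[17] [C=7 | E={y↦4, z↦3} | S={0↦-1, 1↦-1, 2↦3, 3↦-1, 4↦-1} | K=[fun :: fun]]
[18] [C=-3 | E={u↦5, y↦4, z↦3} | S={0↦-1, 1↦-1, 2↦3, 3↦-1, 4↦-1, 5↦7} | K=[fun]]
[19] [C=3 | E={v↦6, z↦3} | S={0↦-1, 1↦-1, 2↦3, 3↦-1, 4↦-1, 5↦7, 6↦-3} | K=∅]
→ final value 3

Answer: 3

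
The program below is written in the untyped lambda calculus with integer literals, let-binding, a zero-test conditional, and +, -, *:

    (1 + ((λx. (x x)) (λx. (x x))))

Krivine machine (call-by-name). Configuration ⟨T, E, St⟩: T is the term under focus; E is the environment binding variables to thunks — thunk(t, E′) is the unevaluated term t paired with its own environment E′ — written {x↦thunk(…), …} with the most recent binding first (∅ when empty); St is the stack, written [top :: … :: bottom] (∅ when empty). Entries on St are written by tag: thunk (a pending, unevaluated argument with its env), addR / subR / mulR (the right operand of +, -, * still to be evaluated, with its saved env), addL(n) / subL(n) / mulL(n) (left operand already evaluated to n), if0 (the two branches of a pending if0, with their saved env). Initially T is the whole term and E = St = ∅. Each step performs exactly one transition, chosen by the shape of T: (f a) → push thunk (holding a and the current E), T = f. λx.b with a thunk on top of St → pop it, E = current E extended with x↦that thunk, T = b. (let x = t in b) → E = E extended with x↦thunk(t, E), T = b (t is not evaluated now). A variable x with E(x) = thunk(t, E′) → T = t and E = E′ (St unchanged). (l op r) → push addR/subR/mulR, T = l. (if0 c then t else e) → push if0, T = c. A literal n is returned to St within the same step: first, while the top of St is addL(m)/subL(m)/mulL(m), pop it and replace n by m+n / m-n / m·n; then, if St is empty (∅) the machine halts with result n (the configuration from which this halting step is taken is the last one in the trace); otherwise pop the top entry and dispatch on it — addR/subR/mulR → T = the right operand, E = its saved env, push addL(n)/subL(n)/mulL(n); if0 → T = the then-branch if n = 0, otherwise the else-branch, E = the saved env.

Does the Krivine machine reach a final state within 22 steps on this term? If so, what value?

Answer: DIVERGES (no final state within 22 steps)

Derivation:
t=0: <T=(1 + ((λx. (x x)) (λx. (x x)))), E=∅, St=∅>
t=1: <T=1, E=∅, St=[addR]>
t=2: <T=((λx. (x x)) (λx. (x x))), E=∅, St=[addL(1)]>
t=3: <T=(λx. (x x)), E=∅, St=[thunk :: addL(1)]>
t=4: <T=(x x), E={x↦thunk((λx. (x x)), ∅)}, St=[addL(1)]>
t=5: <T=x, E={x↦thunk((λx. (x x)), ∅)}, St=[thunk :: addL(1)]>
t=6: <T=(λx. (x x)), E=∅, St=[thunk :: addL(1)]>
t=7: <T=(x x), E={x↦thunk(x, {x↦thunk((λx. (x x)), ∅)})}, St=[addL(1)]>
t=8: <T=x, E={x↦thunk(x, {x↦thunk((λx. (x x)), ∅)})}, St=[thunk :: addL(1)]>
t=9: <T=x, E={x↦thunk((λx. (x x)), ∅)}, St=[thunk :: addL(1)]>
t=10: <T=(λx. (x x)), E=∅, St=[thunk :: addL(1)]>
t=11: <T=(x x), E={x↦thunk(x, {x↦thunk(x, {x↦thunk((λx. (x x)), ∅)})})}, St=[addL(1)]>
t=12: <T=x, E={x↦thunk(x, {x↦thunk(x, {x↦thunk((λx. (x x)), ∅)})})}, St=[thunk :: addL(1)]>
t=13: <T=x, E={x↦thunk(x, {x↦thunk((λx. (x x)), ∅)})}, St=[thunk :: addL(1)]>
t=14: <T=x, E={x↦thunk((λx. (x x)), ∅)}, St=[thunk :: addL(1)]>
t=15: <T=(λx. (x x)), E=∅, St=[thunk :: addL(1)]>
t=16: <T=(x x), E={x↦thunk(x, {x↦thunk(x, {x↦thunk(x, {x↦thunk((λx. (x x)), ∅)})})})}, St=[addL(1)]>
t=17: <T=x, E={x↦thunk(x, {x↦thunk(x, {x↦thunk(x, {x↦thunk((λx. (x x)), ∅)})})})}, St=[thunk :: addL(1)]>
t=18: <T=x, E={x↦thunk(x, {x↦thunk(x, {x↦thunk((λx. (x x)), ∅)})})}, St=[thunk :: addL(1)]>
t=19: <T=x, E={x↦thunk(x, {x↦thunk((λx. (x x)), ∅)})}, St=[thunk :: addL(1)]>
t=20: <T=x, E={x↦thunk((λx. (x x)), ∅)}, St=[thunk :: addL(1)]>
t=21: <T=(λx. (x x)), E=∅, St=[thunk :: addL(1)]>
t=22: <T=(x x), E={x↦thunk(x, {x↦thunk(x, {x↦thunk(x, {x↦thunk(x, {x↦thunk((λx. (x x)), ∅)})})})})}, St=[addL(1)]>
→ 22 transitions taken and the configuration is still not final: no result within 22 steps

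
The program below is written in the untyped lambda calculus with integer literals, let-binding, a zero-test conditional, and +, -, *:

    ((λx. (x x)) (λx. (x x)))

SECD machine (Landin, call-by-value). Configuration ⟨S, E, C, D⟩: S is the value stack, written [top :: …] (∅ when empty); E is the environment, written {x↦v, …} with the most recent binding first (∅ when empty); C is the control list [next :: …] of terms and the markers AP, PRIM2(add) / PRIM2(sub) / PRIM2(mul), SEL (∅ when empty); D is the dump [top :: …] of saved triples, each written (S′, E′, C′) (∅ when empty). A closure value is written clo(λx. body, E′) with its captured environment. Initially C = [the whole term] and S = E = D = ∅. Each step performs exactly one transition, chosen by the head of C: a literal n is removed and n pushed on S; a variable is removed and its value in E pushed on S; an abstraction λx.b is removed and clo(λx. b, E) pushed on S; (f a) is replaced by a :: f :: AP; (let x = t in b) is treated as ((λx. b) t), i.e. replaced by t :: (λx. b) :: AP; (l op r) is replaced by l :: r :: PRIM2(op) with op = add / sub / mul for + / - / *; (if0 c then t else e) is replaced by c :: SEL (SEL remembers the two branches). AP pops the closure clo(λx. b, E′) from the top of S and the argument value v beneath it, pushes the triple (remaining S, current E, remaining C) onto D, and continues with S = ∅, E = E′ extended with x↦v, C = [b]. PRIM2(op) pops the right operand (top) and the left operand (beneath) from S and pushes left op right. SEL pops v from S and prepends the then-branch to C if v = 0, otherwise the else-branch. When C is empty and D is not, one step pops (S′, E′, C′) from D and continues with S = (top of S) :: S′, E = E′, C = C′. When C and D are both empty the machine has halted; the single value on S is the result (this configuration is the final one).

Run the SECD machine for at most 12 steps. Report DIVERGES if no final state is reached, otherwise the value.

0. ⟨S=∅; E=∅; C=[((λx. (x x)) (λx. (x x)))]; D=∅⟩
1. ⟨S=∅; E=∅; C=[(λx. (x x)) :: (λx. (x x)) :: AP]; D=∅⟩
2. ⟨S=[clo(λx. (x x), ∅)]; E=∅; C=[(λx. (x x)) :: AP]; D=∅⟩
3. ⟨S=[clo(λx. (x x), ∅) :: clo(λx. (x x), ∅)]; E=∅; C=[AP]; D=∅⟩
4. ⟨S=∅; E={x↦clo(λx. (x x), ∅)}; C=[(x x)]; D=[(∅, ∅, ∅)]⟩
5. ⟨S=∅; E={x↦clo(λx. (x x), ∅)}; C=[x :: x :: AP]; D=[(∅, ∅, ∅)]⟩
6. ⟨S=[clo(λx. (x x), ∅)]; E={x↦clo(λx. (x x), ∅)}; C=[x :: AP]; D=[(∅, ∅, ∅)]⟩
7. ⟨S=[clo(λx. (x x), ∅) :: clo(λx. (x x), ∅)]; E={x↦clo(λx. (x x), ∅)}; C=[AP]; D=[(∅, ∅, ∅)]⟩
8. ⟨S=∅; E={x↦clo(λx. (x x), ∅)}; C=[(x x)]; D=[(∅, {x↦clo(λx. (x x), ∅)}, ∅) :: (∅, ∅, ∅)]⟩
9. ⟨S=∅; E={x↦clo(λx. (x x), ∅)}; C=[x :: x :: AP]; D=[(∅, {x↦clo(λx. (x x), ∅)}, ∅) :: (∅, ∅, ∅)]⟩
10. ⟨S=[clo(λx. (x x), ∅)]; E={x↦clo(λx. (x x), ∅)}; C=[x :: AP]; D=[(∅, {x↦clo(λx. (x x), ∅)}, ∅) :: (∅, ∅, ∅)]⟩
11. ⟨S=[clo(λx. (x x), ∅) :: clo(λx. (x x), ∅)]; E={x↦clo(λx. (x x), ∅)}; C=[AP]; D=[(∅, {x↦clo(λx. (x x), ∅)}, ∅) :: (∅, ∅, ∅)]⟩
12. ⟨S=∅; E={x↦clo(λx. (x x), ∅)}; C=[(x x)]; D=[(∅, {x↦clo(λx. (x x), ∅)}, ∅) :: (∅, {x↦clo(λx. (x x), ∅)}, ∅) :: (∅, ∅, ∅)]⟩
→ 12 transitions taken and the configuration is still not final: no result within 12 steps

Answer: DIVERGES (no final state within 12 steps)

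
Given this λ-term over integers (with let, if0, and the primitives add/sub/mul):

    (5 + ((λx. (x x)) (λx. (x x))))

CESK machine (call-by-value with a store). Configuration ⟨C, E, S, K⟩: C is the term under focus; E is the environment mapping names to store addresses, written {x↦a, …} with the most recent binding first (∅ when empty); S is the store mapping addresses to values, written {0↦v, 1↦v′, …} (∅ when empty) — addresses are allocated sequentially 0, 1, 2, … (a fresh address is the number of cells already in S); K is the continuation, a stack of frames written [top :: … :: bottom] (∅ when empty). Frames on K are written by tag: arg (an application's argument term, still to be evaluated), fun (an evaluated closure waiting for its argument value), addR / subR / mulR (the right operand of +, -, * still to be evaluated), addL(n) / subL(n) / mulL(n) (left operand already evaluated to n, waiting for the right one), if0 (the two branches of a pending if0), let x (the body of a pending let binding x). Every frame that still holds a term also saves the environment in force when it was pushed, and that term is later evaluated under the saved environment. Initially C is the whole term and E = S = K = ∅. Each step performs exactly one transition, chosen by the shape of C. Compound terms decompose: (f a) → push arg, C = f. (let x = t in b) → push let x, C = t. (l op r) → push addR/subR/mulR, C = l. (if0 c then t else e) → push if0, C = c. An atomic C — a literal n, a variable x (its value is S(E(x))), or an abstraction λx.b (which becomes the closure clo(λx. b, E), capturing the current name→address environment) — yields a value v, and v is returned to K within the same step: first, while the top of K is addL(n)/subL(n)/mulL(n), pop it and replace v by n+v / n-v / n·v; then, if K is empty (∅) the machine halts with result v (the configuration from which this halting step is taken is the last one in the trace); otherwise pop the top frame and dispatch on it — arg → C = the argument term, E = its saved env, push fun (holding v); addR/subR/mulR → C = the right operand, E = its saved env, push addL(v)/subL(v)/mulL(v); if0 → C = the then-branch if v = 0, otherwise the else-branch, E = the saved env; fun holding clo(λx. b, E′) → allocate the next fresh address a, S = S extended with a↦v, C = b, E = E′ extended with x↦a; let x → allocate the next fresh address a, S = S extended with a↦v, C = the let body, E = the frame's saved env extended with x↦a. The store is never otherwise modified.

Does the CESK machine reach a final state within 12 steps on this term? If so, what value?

Answer: DIVERGES (no final state within 12 steps)

Derivation:
[0] <C=(5 + ((λx. (x x)) (λx. (x x)))), E=∅, S=∅, K=∅>
[1] <C=5, E=∅, S=∅, K=[addR]>
[2] <C=((λx. (x x)) (λx. (x x))), E=∅, S=∅, K=[addL(5)]>
[3] <C=(λx. (x x)), E=∅, S=∅, K=[arg :: addL(5)]>
[4] <C=(λx. (x x)), E=∅, S=∅, K=[fun :: addL(5)]>
[5] <C=(x x), E={x↦0}, S={0↦clo(λx. (x x), ∅)}, K=[addL(5)]>
[6] <C=x, E={x↦0}, S={0↦clo(λx. (x x), ∅)}, K=[arg :: addL(5)]>
[7] <C=x, E={x↦0}, S={0↦clo(λx. (x x), ∅)}, K=[fun :: addL(5)]>
[8] <C=(x x), E={x↦1}, S={0↦clo(λx. (x x), ∅), 1↦clo(λx. (x x), ∅)}, K=[addL(5)]>
[9] <C=x, E={x↦1}, S={0↦clo(λx. (x x), ∅), 1↦clo(λx. (x x), ∅)}, K=[arg :: addL(5)]>
[10] <C=x, E={x↦1}, S={0↦clo(λx. (x x), ∅), 1↦clo(λx. (x x), ∅)}, K=[fun :: addL(5)]>
[11] <C=(x x), E={x↦2}, S={0↦clo(λx. (x x), ∅), 1↦clo(λx. (x x), ∅), 2↦clo(λx. (x x), ∅)}, K=[addL(5)]>
[12] <C=x, E={x↦2}, S={0↦clo(λx. (x x), ∅), 1↦clo(λx. (x x), ∅), 2↦clo(λx. (x x), ∅)}, K=[arg :: addL(5)]>
→ 12 transitions taken and the configuration is still not final: no result within 12 steps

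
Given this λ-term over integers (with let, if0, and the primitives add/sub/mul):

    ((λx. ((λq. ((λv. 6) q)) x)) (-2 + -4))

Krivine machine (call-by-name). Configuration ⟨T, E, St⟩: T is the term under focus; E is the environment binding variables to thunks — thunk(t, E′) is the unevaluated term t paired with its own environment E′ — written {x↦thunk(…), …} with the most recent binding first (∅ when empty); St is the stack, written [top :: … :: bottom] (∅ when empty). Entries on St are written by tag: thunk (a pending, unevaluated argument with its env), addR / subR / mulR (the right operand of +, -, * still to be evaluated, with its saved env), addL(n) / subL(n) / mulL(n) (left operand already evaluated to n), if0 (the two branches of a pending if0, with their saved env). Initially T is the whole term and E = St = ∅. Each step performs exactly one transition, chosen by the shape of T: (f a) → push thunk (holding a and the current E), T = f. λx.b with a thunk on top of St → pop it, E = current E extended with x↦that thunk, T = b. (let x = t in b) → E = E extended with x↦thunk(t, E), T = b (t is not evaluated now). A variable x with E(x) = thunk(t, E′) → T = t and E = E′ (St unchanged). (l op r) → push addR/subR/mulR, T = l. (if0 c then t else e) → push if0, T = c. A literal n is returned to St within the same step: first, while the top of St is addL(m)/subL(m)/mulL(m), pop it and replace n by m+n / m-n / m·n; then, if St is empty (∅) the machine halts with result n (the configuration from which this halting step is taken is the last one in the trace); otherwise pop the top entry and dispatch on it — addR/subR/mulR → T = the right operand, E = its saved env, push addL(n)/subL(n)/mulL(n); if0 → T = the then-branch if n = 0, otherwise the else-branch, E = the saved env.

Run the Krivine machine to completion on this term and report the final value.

t=0: [T=((λx. ((λq. ((λv. 6) q)) x)) (-2 + -4)) | E=∅ | St=∅]
t=1: [T=(λx. ((λq. ((λv. 6) q)) x)) | E=∅ | St=[thunk]]
t=2: [T=((λq. ((λv. 6) q)) x) | E={x↦thunk((-2 + -4), ∅)} | St=∅]
t=3: [T=(λq. ((λv. 6) q)) | E={x↦thunk((-2 + -4), ∅)} | St=[thunk]]
t=4: [T=((λv. 6) q) | E={q↦thunk(x, {x↦thunk((-2 + -4), ∅)}), x↦thunk((-2 + -4), ∅)} | St=∅]
t=5: [T=(λv. 6) | E={q↦thunk(x, {x↦thunk((-2 + -4), ∅)}), x↦thunk((-2 + -4), ∅)} | St=[thunk]]
t=6: [T=6 | E={v↦thunk(q, {q↦thunk(x, {x↦thunk((-2 + -4), ∅)}), x↦thunk((-2 + -4), ∅)}), q↦thunk(x, {x↦thunk((-2 + -4), ∅)}), x↦thunk((-2 + -4), ∅)} | St=∅]
→ final value 6

Answer: 6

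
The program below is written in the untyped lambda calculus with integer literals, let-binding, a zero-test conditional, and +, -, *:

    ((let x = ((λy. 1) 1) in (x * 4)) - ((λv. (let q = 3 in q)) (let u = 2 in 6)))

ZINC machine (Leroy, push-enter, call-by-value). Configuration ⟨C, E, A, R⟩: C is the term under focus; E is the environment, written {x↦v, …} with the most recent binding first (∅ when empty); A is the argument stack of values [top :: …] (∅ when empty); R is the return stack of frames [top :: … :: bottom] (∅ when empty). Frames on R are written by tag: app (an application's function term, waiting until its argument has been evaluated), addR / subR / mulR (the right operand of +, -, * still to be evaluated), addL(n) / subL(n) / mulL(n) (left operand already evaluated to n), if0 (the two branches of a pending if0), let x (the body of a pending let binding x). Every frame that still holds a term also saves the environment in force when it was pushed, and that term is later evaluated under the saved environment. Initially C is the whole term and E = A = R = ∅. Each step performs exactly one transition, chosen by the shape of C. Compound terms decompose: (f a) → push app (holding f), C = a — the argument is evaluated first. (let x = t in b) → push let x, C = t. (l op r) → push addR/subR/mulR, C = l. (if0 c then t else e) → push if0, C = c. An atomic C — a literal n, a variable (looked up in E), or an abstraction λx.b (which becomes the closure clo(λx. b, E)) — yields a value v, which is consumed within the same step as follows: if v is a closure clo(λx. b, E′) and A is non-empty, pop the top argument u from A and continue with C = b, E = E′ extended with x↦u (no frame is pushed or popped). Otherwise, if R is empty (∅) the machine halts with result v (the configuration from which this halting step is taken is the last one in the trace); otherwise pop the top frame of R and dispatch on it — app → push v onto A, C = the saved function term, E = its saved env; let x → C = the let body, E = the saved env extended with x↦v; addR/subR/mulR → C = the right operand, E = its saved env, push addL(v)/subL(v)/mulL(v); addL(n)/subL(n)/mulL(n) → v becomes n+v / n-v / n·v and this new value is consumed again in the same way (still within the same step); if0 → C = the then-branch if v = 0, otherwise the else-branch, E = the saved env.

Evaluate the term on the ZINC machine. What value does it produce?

Answer: 1

Execution trace:
t=0: [C=((let x = ((λy. 1) 1) in (x * 4)) - ((λv. (let q = 3 in q)) (let u = 2 in 6))) | E=∅ | A=∅ | R=∅]
t=1: [C=(let x = ((λy. 1) 1) in (x * 4)) | E=∅ | A=∅ | R=[subR]]
t=2: [C=((λy. 1) 1) | E=∅ | A=∅ | R=[let x :: subR]]
t=3: [C=1 | E=∅ | A=∅ | R=[app :: let x :: subR]]
t=4: [C=(λy. 1) | E=∅ | A=[1] | R=[let x :: subR]]
t=5: [C=1 | E={y↦1} | A=∅ | R=[let x :: subR]]
t=6: [C=(x * 4) | E={x↦1} | A=∅ | R=[subR]]
t=7: [C=x | E={x↦1} | A=∅ | R=[mulR :: subR]]
t=8: [C=4 | E={x↦1} | A=∅ | R=[mulL(1) :: subR]]
t=9: [C=((λv. (let q = 3 in q)) (let u = 2 in 6)) | E=∅ | A=∅ | R=[subL(4)]]
t=10: [C=(let u = 2 in 6) | E=∅ | A=∅ | R=[app :: subL(4)]]
t=11: [C=2 | E=∅ | A=∅ | R=[let u :: app :: subL(4)]]
t=12: [C=6 | E={u↦2} | A=∅ | R=[app :: subL(4)]]
t=13: [C=(λv. (let q = 3 in q)) | E=∅ | A=[6] | R=[subL(4)]]
t=14: [C=(let q = 3 in q) | E={v↦6} | A=∅ | R=[subL(4)]]
t=15: [C=3 | E={v↦6} | A=∅ | R=[let q :: subL(4)]]
t=16: [C=q | E={q↦3, v↦6} | A=∅ | R=[subL(4)]]
→ final value 1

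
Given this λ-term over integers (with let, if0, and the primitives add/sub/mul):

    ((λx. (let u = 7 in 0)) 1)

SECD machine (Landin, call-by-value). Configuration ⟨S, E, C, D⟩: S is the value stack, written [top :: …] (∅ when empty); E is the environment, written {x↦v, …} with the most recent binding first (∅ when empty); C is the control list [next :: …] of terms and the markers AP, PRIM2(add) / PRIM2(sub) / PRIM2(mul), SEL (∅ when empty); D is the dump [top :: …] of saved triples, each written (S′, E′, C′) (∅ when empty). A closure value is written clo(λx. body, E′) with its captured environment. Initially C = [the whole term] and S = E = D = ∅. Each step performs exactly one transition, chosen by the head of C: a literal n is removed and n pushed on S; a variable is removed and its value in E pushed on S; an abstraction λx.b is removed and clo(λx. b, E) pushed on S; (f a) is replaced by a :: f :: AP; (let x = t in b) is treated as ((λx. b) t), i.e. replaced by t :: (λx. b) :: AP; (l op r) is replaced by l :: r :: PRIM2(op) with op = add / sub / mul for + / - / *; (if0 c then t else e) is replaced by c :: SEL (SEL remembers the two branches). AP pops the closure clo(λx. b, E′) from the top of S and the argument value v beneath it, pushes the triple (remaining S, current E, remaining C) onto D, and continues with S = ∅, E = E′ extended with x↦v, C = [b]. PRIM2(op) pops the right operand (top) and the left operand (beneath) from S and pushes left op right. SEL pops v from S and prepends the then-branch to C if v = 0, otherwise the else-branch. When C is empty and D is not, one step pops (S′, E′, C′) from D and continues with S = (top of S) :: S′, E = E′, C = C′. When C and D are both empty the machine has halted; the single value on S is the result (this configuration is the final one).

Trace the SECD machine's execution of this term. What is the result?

t=0: [S=∅ | E=∅ | C=[((λx. (let u = 7 in 0)) 1)] | D=∅]
t=1: [S=∅ | E=∅ | C=[1 :: (λx. (let u = 7 in 0)) :: AP] | D=∅]
t=2: [S=[1] | E=∅ | C=[(λx. (let u = 7 in 0)) :: AP] | D=∅]
t=3: [S=[clo(λx. (let u = 7 in 0), ∅) :: 1] | E=∅ | C=[AP] | D=∅]
t=4: [S=∅ | E={x↦1} | C=[(let u = 7 in 0)] | D=[(∅, ∅, ∅)]]
t=5: [S=∅ | E={x↦1} | C=[7 :: (λu. 0) :: AP] | D=[(∅, ∅, ∅)]]
t=6: [S=[7] | E={x↦1} | C=[(λu. 0) :: AP] | D=[(∅, ∅, ∅)]]
t=7: [S=[clo(λu. 0, {x↦1}) :: 7] | E={x↦1} | C=[AP] | D=[(∅, ∅, ∅)]]
t=8: [S=∅ | E={u↦7, x↦1} | C=[0] | D=[(∅, {x↦1}, ∅) :: (∅, ∅, ∅)]]
t=9: [S=[0] | E={u↦7, x↦1} | C=∅ | D=[(∅, {x↦1}, ∅) :: (∅, ∅, ∅)]]
t=10: [S=[0] | E={x↦1} | C=∅ | D=[(∅, ∅, ∅)]]
t=11: [S=[0] | E=∅ | C=∅ | D=∅]
→ final value 0

Answer: 0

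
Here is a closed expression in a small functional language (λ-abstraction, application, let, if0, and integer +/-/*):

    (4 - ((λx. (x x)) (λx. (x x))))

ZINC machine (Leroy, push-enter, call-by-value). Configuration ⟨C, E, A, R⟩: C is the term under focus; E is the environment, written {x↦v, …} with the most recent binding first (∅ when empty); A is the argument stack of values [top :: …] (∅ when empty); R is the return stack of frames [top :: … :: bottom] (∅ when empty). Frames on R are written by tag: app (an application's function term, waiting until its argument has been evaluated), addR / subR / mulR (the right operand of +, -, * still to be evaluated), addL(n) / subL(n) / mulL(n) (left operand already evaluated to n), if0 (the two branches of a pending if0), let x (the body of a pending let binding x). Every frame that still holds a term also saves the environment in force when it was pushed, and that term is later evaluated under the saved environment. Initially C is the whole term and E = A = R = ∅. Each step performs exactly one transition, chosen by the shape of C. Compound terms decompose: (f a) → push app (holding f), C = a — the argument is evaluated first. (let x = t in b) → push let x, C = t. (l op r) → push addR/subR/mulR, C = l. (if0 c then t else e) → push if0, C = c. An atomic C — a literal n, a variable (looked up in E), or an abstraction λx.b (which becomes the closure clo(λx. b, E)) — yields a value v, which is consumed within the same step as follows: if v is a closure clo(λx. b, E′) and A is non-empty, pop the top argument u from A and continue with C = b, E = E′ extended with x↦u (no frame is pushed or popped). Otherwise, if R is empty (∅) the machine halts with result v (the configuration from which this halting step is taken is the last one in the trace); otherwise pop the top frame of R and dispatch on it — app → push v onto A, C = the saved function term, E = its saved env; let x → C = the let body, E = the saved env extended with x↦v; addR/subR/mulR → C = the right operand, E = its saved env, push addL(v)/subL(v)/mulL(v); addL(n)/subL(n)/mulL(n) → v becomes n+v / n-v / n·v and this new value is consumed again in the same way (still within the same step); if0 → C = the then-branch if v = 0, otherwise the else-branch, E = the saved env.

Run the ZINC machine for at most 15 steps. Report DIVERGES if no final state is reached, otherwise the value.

step 0: ⟨C=(4 - ((λx. (x x)) (λx. (x x)))); E=∅; A=∅; R=∅⟩
step 1: ⟨C=4; E=∅; A=∅; R=[subR]⟩
step 2: ⟨C=((λx. (x x)) (λx. (x x))); E=∅; A=∅; R=[subL(4)]⟩
step 3: ⟨C=(λx. (x x)); E=∅; A=∅; R=[app :: subL(4)]⟩
step 4: ⟨C=(λx. (x x)); E=∅; A=[clo(λx. (x x), ∅)]; R=[subL(4)]⟩
step 5: ⟨C=(x x); E={x↦clo(λx. (x x), ∅)}; A=∅; R=[subL(4)]⟩
step 6: ⟨C=x; E={x↦clo(λx. (x x), ∅)}; A=∅; R=[app :: subL(4)]⟩
step 7: ⟨C=x; E={x↦clo(λx. (x x), ∅)}; A=[clo(λx. (x x), ∅)]; R=[subL(4)]⟩
… configuration repeats with period 3 (steps 5–7 recur indefinitely) …

Answer: DIVERGES (no final state within 15 steps)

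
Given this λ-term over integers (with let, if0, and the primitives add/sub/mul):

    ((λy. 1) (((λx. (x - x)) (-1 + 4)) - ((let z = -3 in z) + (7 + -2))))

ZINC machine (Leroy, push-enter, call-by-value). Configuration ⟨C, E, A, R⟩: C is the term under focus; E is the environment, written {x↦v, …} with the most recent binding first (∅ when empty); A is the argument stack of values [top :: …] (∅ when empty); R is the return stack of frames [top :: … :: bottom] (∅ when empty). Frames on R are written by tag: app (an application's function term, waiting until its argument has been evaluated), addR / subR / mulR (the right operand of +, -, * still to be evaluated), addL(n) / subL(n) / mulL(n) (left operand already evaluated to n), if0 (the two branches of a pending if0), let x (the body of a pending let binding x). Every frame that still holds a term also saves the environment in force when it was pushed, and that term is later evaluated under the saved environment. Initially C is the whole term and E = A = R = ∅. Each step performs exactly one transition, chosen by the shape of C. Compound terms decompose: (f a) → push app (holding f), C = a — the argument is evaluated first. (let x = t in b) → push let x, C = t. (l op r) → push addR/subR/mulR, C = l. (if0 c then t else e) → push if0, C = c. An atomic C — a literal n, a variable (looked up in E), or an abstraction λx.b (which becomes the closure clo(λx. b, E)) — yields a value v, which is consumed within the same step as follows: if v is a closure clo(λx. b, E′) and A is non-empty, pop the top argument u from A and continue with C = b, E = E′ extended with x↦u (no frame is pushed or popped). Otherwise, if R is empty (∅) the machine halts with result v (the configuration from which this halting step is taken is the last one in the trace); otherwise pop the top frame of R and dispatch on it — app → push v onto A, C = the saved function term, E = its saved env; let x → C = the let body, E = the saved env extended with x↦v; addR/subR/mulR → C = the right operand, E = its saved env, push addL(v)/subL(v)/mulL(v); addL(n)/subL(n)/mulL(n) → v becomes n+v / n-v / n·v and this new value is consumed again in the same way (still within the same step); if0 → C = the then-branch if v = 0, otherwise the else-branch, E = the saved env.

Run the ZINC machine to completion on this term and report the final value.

Answer: 1

Derivation:
t=0: ⟨C=((λy. 1) (((λx. (x - x)) (-1 + 4)) - ((let z = -3 in z) + (7 + -2)))); E=∅; A=∅; R=∅⟩
t=1: ⟨C=(((λx. (x - x)) (-1 + 4)) - ((let z = -3 in z) + (7 + -2))); E=∅; A=∅; R=[app]⟩
t=2: ⟨C=((λx. (x - x)) (-1 + 4)); E=∅; A=∅; R=[subR :: app]⟩
t=3: ⟨C=(-1 + 4); E=∅; A=∅; R=[app :: subR :: app]⟩
t=4: ⟨C=-1; E=∅; A=∅; R=[addR :: app :: subR :: app]⟩
t=5: ⟨C=4; E=∅; A=∅; R=[addL(-1) :: app :: subR :: app]⟩
t=6: ⟨C=(λx. (x - x)); E=∅; A=[3]; R=[subR :: app]⟩
t=7: ⟨C=(x - x); E={x↦3}; A=∅; R=[subR :: app]⟩
t=8: ⟨C=x; E={x↦3}; A=∅; R=[subR :: subR :: app]⟩
t=9: ⟨C=x; E={x↦3}; A=∅; R=[subL(3) :: subR :: app]⟩
t=10: ⟨C=((let z = -3 in z) + (7 + -2)); E=∅; A=∅; R=[subL(0) :: app]⟩
t=11: ⟨C=(let z = -3 in z); E=∅; A=∅; R=[addR :: subL(0) :: app]⟩
t=12: ⟨C=-3; E=∅; A=∅; R=[let z :: addR :: subL(0) :: app]⟩
t=13: ⟨C=z; E={z↦-3}; A=∅; R=[addR :: subL(0) :: app]⟩
t=14: ⟨C=(7 + -2); E=∅; A=∅; R=[addL(-3) :: subL(0) :: app]⟩
t=15: ⟨C=7; E=∅; A=∅; R=[addR :: addL(-3) :: subL(0) :: app]⟩
t=16: ⟨C=-2; E=∅; A=∅; R=[addL(7) :: addL(-3) :: subL(0) :: app]⟩
t=17: ⟨C=(λy. 1); E=∅; A=[-2]; R=∅⟩
t=18: ⟨C=1; E={y↦-2}; A=∅; R=∅⟩
→ final value 1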